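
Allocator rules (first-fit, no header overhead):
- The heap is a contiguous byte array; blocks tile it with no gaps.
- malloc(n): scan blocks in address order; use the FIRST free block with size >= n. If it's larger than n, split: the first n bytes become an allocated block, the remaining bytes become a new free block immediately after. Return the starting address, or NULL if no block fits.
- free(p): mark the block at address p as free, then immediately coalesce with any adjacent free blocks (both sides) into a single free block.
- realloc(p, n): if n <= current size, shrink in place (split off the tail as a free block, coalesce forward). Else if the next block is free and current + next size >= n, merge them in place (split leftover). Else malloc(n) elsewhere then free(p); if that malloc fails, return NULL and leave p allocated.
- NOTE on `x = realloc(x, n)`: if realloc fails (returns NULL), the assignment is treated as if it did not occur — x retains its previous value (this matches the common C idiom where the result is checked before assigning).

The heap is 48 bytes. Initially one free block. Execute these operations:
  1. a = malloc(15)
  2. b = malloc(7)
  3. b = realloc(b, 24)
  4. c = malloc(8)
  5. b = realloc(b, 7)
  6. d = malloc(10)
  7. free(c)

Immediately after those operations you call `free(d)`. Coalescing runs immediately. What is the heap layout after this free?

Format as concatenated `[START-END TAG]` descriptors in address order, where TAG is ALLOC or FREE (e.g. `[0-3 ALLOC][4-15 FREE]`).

Op 1: a = malloc(15) -> a = 0; heap: [0-14 ALLOC][15-47 FREE]
Op 2: b = malloc(7) -> b = 15; heap: [0-14 ALLOC][15-21 ALLOC][22-47 FREE]
Op 3: b = realloc(b, 24) -> b = 15; heap: [0-14 ALLOC][15-38 ALLOC][39-47 FREE]
Op 4: c = malloc(8) -> c = 39; heap: [0-14 ALLOC][15-38 ALLOC][39-46 ALLOC][47-47 FREE]
Op 5: b = realloc(b, 7) -> b = 15; heap: [0-14 ALLOC][15-21 ALLOC][22-38 FREE][39-46 ALLOC][47-47 FREE]
Op 6: d = malloc(10) -> d = 22; heap: [0-14 ALLOC][15-21 ALLOC][22-31 ALLOC][32-38 FREE][39-46 ALLOC][47-47 FREE]
Op 7: free(c) -> (freed c); heap: [0-14 ALLOC][15-21 ALLOC][22-31 ALLOC][32-47 FREE]
free(d): d = 22 -> block [22-31 ALLOC]; mark free, coalesce with adjacent free neighbors -> [0-14 ALLOC][15-21 ALLOC][22-47 FREE]

Answer: [0-14 ALLOC][15-21 ALLOC][22-47 FREE]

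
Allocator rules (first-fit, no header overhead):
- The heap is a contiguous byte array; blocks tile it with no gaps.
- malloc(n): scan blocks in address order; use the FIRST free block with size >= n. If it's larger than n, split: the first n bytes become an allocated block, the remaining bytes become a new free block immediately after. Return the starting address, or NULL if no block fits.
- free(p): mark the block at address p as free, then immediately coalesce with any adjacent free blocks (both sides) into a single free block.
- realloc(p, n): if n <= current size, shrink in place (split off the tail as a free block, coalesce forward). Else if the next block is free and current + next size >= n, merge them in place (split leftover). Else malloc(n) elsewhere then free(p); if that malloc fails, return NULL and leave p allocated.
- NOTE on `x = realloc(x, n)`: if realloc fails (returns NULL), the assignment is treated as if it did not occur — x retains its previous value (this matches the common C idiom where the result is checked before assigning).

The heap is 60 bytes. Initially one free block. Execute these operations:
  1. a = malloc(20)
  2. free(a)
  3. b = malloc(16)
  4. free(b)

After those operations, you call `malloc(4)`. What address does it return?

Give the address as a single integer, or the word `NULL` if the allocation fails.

Answer: 0

Derivation:
Op 1: a = malloc(20) -> a = 0; heap: [0-19 ALLOC][20-59 FREE]
Op 2: free(a) -> (freed a); heap: [0-59 FREE]
Op 3: b = malloc(16) -> b = 0; heap: [0-15 ALLOC][16-59 FREE]
Op 4: free(b) -> (freed b); heap: [0-59 FREE]
malloc(4): first-fit scan over [0-59 FREE] -> 0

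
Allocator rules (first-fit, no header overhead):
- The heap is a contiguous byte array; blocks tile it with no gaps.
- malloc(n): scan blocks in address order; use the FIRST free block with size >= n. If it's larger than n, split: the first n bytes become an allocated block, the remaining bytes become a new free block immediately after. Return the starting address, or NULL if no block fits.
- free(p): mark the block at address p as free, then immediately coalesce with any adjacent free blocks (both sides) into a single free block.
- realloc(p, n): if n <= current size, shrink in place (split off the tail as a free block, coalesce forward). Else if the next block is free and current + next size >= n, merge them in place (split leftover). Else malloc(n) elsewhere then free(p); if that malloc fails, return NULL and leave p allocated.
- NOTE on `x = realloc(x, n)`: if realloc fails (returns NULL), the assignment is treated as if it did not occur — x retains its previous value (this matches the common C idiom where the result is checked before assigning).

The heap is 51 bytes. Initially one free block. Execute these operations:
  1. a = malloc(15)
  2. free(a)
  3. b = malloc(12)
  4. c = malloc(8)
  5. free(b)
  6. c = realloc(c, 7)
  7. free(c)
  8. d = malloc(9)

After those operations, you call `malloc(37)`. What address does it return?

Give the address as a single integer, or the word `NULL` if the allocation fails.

Op 1: a = malloc(15) -> a = 0; heap: [0-14 ALLOC][15-50 FREE]
Op 2: free(a) -> (freed a); heap: [0-50 FREE]
Op 3: b = malloc(12) -> b = 0; heap: [0-11 ALLOC][12-50 FREE]
Op 4: c = malloc(8) -> c = 12; heap: [0-11 ALLOC][12-19 ALLOC][20-50 FREE]
Op 5: free(b) -> (freed b); heap: [0-11 FREE][12-19 ALLOC][20-50 FREE]
Op 6: c = realloc(c, 7) -> c = 12; heap: [0-11 FREE][12-18 ALLOC][19-50 FREE]
Op 7: free(c) -> (freed c); heap: [0-50 FREE]
Op 8: d = malloc(9) -> d = 0; heap: [0-8 ALLOC][9-50 FREE]
malloc(37): first-fit scan over [0-8 ALLOC][9-50 FREE] -> 9

Answer: 9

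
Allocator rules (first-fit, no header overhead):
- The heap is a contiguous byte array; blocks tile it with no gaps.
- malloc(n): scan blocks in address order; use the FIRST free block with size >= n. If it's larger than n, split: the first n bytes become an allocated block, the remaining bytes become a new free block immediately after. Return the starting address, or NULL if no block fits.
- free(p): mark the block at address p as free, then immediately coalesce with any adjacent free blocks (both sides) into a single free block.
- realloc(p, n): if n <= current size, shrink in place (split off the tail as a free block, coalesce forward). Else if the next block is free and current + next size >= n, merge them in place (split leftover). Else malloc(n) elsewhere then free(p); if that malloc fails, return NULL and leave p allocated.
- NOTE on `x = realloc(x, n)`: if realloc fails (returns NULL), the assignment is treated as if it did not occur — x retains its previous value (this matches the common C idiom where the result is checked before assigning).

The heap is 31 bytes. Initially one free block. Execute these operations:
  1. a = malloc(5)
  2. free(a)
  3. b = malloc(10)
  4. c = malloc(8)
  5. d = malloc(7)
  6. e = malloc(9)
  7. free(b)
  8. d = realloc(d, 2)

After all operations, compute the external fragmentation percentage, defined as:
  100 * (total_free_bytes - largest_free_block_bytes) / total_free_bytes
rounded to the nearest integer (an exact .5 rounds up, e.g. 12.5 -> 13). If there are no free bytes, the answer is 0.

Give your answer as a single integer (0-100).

Op 1: a = malloc(5) -> a = 0; heap: [0-4 ALLOC][5-30 FREE]
Op 2: free(a) -> (freed a); heap: [0-30 FREE]
Op 3: b = malloc(10) -> b = 0; heap: [0-9 ALLOC][10-30 FREE]
Op 4: c = malloc(8) -> c = 10; heap: [0-9 ALLOC][10-17 ALLOC][18-30 FREE]
Op 5: d = malloc(7) -> d = 18; heap: [0-9 ALLOC][10-17 ALLOC][18-24 ALLOC][25-30 FREE]
Op 6: e = malloc(9) -> e = NULL; heap: [0-9 ALLOC][10-17 ALLOC][18-24 ALLOC][25-30 FREE]
Op 7: free(b) -> (freed b); heap: [0-9 FREE][10-17 ALLOC][18-24 ALLOC][25-30 FREE]
Op 8: d = realloc(d, 2) -> d = 18; heap: [0-9 FREE][10-17 ALLOC][18-19 ALLOC][20-30 FREE]
Free blocks: [10 11] total_free=21 largest=11 -> 100*(21-11)/21 = 1000/21 ≈ 47.619 -> rounds to 48

Answer: 48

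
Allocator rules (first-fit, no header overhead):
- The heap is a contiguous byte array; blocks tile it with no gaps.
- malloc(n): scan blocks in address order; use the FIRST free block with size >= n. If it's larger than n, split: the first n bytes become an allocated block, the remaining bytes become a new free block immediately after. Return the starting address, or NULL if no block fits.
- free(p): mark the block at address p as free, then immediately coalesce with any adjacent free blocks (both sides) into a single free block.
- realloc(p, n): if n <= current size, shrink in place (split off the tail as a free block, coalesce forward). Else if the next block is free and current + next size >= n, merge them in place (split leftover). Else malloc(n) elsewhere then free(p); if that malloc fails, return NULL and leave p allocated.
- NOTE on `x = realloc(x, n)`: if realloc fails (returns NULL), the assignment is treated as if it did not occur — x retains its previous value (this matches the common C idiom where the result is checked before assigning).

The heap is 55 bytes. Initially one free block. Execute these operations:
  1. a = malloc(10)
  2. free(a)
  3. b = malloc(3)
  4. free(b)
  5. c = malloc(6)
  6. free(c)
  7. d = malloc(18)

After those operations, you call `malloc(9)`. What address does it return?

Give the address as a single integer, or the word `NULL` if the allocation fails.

Answer: 18

Derivation:
Op 1: a = malloc(10) -> a = 0; heap: [0-9 ALLOC][10-54 FREE]
Op 2: free(a) -> (freed a); heap: [0-54 FREE]
Op 3: b = malloc(3) -> b = 0; heap: [0-2 ALLOC][3-54 FREE]
Op 4: free(b) -> (freed b); heap: [0-54 FREE]
Op 5: c = malloc(6) -> c = 0; heap: [0-5 ALLOC][6-54 FREE]
Op 6: free(c) -> (freed c); heap: [0-54 FREE]
Op 7: d = malloc(18) -> d = 0; heap: [0-17 ALLOC][18-54 FREE]
malloc(9): first-fit scan over [0-17 ALLOC][18-54 FREE] -> 18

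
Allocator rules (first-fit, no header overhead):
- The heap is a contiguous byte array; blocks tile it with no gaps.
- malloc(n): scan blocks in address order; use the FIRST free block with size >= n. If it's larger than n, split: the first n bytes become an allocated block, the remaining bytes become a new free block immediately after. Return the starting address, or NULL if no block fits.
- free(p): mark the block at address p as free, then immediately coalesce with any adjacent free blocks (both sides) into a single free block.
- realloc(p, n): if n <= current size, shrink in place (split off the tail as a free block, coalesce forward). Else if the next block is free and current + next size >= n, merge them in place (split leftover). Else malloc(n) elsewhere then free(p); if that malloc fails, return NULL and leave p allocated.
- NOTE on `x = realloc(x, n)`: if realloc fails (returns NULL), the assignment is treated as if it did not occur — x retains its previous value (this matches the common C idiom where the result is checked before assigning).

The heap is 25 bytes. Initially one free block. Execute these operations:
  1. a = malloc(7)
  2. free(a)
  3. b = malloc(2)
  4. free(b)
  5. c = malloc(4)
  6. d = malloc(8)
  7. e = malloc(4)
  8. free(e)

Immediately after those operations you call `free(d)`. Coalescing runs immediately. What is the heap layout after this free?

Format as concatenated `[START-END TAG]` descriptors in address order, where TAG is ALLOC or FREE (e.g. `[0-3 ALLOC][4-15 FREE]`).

Op 1: a = malloc(7) -> a = 0; heap: [0-6 ALLOC][7-24 FREE]
Op 2: free(a) -> (freed a); heap: [0-24 FREE]
Op 3: b = malloc(2) -> b = 0; heap: [0-1 ALLOC][2-24 FREE]
Op 4: free(b) -> (freed b); heap: [0-24 FREE]
Op 5: c = malloc(4) -> c = 0; heap: [0-3 ALLOC][4-24 FREE]
Op 6: d = malloc(8) -> d = 4; heap: [0-3 ALLOC][4-11 ALLOC][12-24 FREE]
Op 7: e = malloc(4) -> e = 12; heap: [0-3 ALLOC][4-11 ALLOC][12-15 ALLOC][16-24 FREE]
Op 8: free(e) -> (freed e); heap: [0-3 ALLOC][4-11 ALLOC][12-24 FREE]
free(d): d = 4 -> block [4-11 ALLOC]; mark free, coalesce with adjacent free neighbors -> [0-3 ALLOC][4-24 FREE]

Answer: [0-3 ALLOC][4-24 FREE]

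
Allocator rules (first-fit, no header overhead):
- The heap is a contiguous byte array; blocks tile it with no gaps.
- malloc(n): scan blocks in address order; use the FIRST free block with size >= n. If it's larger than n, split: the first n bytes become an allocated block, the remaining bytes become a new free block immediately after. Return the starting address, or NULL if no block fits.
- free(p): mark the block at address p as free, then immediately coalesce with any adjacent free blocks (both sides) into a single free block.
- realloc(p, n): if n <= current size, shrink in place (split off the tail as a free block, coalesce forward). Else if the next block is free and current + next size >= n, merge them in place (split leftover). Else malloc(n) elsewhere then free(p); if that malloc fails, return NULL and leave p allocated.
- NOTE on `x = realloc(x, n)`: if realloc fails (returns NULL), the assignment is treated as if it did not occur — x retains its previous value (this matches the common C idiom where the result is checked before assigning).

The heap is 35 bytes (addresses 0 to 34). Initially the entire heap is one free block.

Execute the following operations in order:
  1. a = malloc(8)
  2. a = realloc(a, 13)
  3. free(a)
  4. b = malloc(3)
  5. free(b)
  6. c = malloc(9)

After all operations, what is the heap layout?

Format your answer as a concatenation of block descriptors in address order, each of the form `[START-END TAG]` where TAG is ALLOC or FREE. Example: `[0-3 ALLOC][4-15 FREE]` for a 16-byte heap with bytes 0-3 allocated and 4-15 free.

Answer: [0-8 ALLOC][9-34 FREE]

Derivation:
Op 1: a = malloc(8) -> a = 0; heap: [0-7 ALLOC][8-34 FREE]
Op 2: a = realloc(a, 13) -> a = 0; heap: [0-12 ALLOC][13-34 FREE]
Op 3: free(a) -> (freed a); heap: [0-34 FREE]
Op 4: b = malloc(3) -> b = 0; heap: [0-2 ALLOC][3-34 FREE]
Op 5: free(b) -> (freed b); heap: [0-34 FREE]
Op 6: c = malloc(9) -> c = 0; heap: [0-8 ALLOC][9-34 FREE]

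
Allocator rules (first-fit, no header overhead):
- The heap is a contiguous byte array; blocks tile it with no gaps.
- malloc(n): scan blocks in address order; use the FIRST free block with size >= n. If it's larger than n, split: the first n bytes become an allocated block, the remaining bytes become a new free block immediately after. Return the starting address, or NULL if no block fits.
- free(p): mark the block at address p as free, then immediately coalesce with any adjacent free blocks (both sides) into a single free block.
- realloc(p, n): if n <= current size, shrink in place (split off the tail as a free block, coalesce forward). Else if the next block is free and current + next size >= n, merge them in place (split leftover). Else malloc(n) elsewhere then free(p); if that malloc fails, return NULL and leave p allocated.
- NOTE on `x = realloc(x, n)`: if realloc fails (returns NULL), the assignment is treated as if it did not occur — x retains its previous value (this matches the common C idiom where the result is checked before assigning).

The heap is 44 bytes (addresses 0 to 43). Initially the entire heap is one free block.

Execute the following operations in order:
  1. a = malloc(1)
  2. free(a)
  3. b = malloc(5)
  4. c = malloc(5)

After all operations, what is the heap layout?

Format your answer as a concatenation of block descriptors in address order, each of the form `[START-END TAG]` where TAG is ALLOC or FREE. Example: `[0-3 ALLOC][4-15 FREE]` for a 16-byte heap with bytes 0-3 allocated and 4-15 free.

Op 1: a = malloc(1) -> a = 0; heap: [0-0 ALLOC][1-43 FREE]
Op 2: free(a) -> (freed a); heap: [0-43 FREE]
Op 3: b = malloc(5) -> b = 0; heap: [0-4 ALLOC][5-43 FREE]
Op 4: c = malloc(5) -> c = 5; heap: [0-4 ALLOC][5-9 ALLOC][10-43 FREE]

Answer: [0-4 ALLOC][5-9 ALLOC][10-43 FREE]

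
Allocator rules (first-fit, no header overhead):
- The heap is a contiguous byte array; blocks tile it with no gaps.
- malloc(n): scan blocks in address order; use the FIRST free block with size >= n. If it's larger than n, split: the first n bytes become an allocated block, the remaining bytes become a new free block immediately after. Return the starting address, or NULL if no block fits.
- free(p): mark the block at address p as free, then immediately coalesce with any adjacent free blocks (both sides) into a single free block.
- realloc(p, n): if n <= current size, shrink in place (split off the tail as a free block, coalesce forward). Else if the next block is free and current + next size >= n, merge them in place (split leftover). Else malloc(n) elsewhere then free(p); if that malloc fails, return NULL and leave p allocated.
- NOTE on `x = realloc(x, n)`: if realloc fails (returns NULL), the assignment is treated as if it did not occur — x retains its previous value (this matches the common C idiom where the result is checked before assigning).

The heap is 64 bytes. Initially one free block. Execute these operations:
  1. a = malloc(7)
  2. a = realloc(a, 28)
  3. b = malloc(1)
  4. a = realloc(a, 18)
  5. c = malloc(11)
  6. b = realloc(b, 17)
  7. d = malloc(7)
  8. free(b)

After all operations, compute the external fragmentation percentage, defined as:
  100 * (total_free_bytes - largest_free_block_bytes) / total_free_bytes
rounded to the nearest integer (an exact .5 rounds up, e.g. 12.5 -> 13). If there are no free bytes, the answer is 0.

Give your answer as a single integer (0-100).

Op 1: a = malloc(7) -> a = 0; heap: [0-6 ALLOC][7-63 FREE]
Op 2: a = realloc(a, 28) -> a = 0; heap: [0-27 ALLOC][28-63 FREE]
Op 3: b = malloc(1) -> b = 28; heap: [0-27 ALLOC][28-28 ALLOC][29-63 FREE]
Op 4: a = realloc(a, 18) -> a = 0; heap: [0-17 ALLOC][18-27 FREE][28-28 ALLOC][29-63 FREE]
Op 5: c = malloc(11) -> c = 29; heap: [0-17 ALLOC][18-27 FREE][28-28 ALLOC][29-39 ALLOC][40-63 FREE]
Op 6: b = realloc(b, 17) -> b = 40; heap: [0-17 ALLOC][18-28 FREE][29-39 ALLOC][40-56 ALLOC][57-63 FREE]
Op 7: d = malloc(7) -> d = 18; heap: [0-17 ALLOC][18-24 ALLOC][25-28 FREE][29-39 ALLOC][40-56 ALLOC][57-63 FREE]
Op 8: free(b) -> (freed b); heap: [0-17 ALLOC][18-24 ALLOC][25-28 FREE][29-39 ALLOC][40-63 FREE]
Free blocks: [4 24] total_free=28 largest=24 -> 100*(28-24)/28 = 400/28 ≈ 14.286 -> rounds to 14

Answer: 14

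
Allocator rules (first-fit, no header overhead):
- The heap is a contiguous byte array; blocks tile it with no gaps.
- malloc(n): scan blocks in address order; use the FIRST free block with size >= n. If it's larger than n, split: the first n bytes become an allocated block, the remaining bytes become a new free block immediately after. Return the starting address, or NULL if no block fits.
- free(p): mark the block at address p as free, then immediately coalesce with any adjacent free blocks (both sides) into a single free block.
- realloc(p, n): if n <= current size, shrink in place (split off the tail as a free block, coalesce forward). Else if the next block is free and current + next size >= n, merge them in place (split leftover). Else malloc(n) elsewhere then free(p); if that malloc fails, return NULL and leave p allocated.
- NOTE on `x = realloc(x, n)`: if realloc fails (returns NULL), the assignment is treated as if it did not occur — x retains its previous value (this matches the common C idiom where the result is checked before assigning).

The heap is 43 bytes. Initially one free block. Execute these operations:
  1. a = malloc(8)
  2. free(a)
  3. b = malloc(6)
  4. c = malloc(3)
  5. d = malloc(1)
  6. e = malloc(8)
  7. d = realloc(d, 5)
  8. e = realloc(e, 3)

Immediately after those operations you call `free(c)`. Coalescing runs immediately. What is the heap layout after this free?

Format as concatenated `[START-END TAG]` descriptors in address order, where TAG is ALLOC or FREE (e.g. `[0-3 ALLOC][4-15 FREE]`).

Answer: [0-5 ALLOC][6-9 FREE][10-12 ALLOC][13-17 FREE][18-22 ALLOC][23-42 FREE]

Derivation:
Op 1: a = malloc(8) -> a = 0; heap: [0-7 ALLOC][8-42 FREE]
Op 2: free(a) -> (freed a); heap: [0-42 FREE]
Op 3: b = malloc(6) -> b = 0; heap: [0-5 ALLOC][6-42 FREE]
Op 4: c = malloc(3) -> c = 6; heap: [0-5 ALLOC][6-8 ALLOC][9-42 FREE]
Op 5: d = malloc(1) -> d = 9; heap: [0-5 ALLOC][6-8 ALLOC][9-9 ALLOC][10-42 FREE]
Op 6: e = malloc(8) -> e = 10; heap: [0-5 ALLOC][6-8 ALLOC][9-9 ALLOC][10-17 ALLOC][18-42 FREE]
Op 7: d = realloc(d, 5) -> d = 18; heap: [0-5 ALLOC][6-8 ALLOC][9-9 FREE][10-17 ALLOC][18-22 ALLOC][23-42 FREE]
Op 8: e = realloc(e, 3) -> e = 10; heap: [0-5 ALLOC][6-8 ALLOC][9-9 FREE][10-12 ALLOC][13-17 FREE][18-22 ALLOC][23-42 FREE]
free(c): c = 6 -> block [6-8 ALLOC]; mark free, coalesce with adjacent free neighbors -> [0-5 ALLOC][6-9 FREE][10-12 ALLOC][13-17 FREE][18-22 ALLOC][23-42 FREE]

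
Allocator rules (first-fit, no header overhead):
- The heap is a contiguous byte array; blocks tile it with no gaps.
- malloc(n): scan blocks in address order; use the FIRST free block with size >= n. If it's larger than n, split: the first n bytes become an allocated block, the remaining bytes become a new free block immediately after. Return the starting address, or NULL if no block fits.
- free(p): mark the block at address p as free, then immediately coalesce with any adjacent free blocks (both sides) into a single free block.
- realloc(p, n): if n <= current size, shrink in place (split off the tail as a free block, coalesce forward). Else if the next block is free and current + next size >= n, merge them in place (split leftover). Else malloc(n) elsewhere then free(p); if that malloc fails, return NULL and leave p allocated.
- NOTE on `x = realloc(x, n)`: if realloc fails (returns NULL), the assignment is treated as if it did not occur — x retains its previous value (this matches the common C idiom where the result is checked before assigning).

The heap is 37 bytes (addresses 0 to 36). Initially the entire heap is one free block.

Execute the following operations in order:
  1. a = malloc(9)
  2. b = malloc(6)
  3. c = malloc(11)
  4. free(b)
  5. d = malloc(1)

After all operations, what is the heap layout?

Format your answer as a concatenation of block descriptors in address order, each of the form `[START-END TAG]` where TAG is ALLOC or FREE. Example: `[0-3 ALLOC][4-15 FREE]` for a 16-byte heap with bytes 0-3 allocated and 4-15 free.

Op 1: a = malloc(9) -> a = 0; heap: [0-8 ALLOC][9-36 FREE]
Op 2: b = malloc(6) -> b = 9; heap: [0-8 ALLOC][9-14 ALLOC][15-36 FREE]
Op 3: c = malloc(11) -> c = 15; heap: [0-8 ALLOC][9-14 ALLOC][15-25 ALLOC][26-36 FREE]
Op 4: free(b) -> (freed b); heap: [0-8 ALLOC][9-14 FREE][15-25 ALLOC][26-36 FREE]
Op 5: d = malloc(1) -> d = 9; heap: [0-8 ALLOC][9-9 ALLOC][10-14 FREE][15-25 ALLOC][26-36 FREE]

Answer: [0-8 ALLOC][9-9 ALLOC][10-14 FREE][15-25 ALLOC][26-36 FREE]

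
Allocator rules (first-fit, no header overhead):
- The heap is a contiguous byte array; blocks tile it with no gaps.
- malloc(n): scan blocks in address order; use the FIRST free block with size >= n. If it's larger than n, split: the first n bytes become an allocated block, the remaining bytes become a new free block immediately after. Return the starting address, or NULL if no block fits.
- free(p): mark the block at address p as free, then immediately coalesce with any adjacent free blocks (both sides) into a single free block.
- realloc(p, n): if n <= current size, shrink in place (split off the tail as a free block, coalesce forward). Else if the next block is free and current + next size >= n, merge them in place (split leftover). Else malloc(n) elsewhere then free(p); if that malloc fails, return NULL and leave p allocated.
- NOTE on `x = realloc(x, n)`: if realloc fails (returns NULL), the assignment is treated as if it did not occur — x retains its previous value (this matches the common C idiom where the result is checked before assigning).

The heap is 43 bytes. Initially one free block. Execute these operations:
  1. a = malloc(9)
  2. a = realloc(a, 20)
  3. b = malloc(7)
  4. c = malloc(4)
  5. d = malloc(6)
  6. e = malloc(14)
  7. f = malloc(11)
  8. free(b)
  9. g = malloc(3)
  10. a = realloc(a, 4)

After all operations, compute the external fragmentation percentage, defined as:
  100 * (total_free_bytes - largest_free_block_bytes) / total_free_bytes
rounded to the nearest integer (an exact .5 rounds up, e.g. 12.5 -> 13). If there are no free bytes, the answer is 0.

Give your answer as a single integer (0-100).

Answer: 38

Derivation:
Op 1: a = malloc(9) -> a = 0; heap: [0-8 ALLOC][9-42 FREE]
Op 2: a = realloc(a, 20) -> a = 0; heap: [0-19 ALLOC][20-42 FREE]
Op 3: b = malloc(7) -> b = 20; heap: [0-19 ALLOC][20-26 ALLOC][27-42 FREE]
Op 4: c = malloc(4) -> c = 27; heap: [0-19 ALLOC][20-26 ALLOC][27-30 ALLOC][31-42 FREE]
Op 5: d = malloc(6) -> d = 31; heap: [0-19 ALLOC][20-26 ALLOC][27-30 ALLOC][31-36 ALLOC][37-42 FREE]
Op 6: e = malloc(14) -> e = NULL; heap: [0-19 ALLOC][20-26 ALLOC][27-30 ALLOC][31-36 ALLOC][37-42 FREE]
Op 7: f = malloc(11) -> f = NULL; heap: [0-19 ALLOC][20-26 ALLOC][27-30 ALLOC][31-36 ALLOC][37-42 FREE]
Op 8: free(b) -> (freed b); heap: [0-19 ALLOC][20-26 FREE][27-30 ALLOC][31-36 ALLOC][37-42 FREE]
Op 9: g = malloc(3) -> g = 20; heap: [0-19 ALLOC][20-22 ALLOC][23-26 FREE][27-30 ALLOC][31-36 ALLOC][37-42 FREE]
Op 10: a = realloc(a, 4) -> a = 0; heap: [0-3 ALLOC][4-19 FREE][20-22 ALLOC][23-26 FREE][27-30 ALLOC][31-36 ALLOC][37-42 FREE]
Free blocks: [16 4 6] total_free=26 largest=16 -> 100*(26-16)/26 = 1000/26 ≈ 38.462 -> rounds to 38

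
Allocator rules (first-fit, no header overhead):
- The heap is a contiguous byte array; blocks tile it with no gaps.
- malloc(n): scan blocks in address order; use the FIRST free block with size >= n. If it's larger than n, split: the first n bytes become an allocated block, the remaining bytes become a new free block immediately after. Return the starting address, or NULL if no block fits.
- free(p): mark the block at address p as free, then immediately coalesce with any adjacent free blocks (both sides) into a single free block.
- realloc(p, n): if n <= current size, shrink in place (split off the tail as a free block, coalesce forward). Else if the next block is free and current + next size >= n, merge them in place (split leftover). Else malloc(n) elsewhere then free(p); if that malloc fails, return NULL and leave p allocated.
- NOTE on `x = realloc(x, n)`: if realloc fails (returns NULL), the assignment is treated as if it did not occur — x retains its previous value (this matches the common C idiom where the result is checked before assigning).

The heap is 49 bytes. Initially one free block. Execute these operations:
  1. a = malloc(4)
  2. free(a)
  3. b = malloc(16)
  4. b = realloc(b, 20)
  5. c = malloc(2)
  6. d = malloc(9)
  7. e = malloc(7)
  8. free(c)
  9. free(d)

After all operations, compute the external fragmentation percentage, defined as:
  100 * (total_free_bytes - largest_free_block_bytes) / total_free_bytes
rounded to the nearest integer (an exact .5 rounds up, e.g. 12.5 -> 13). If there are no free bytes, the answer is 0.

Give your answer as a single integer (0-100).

Op 1: a = malloc(4) -> a = 0; heap: [0-3 ALLOC][4-48 FREE]
Op 2: free(a) -> (freed a); heap: [0-48 FREE]
Op 3: b = malloc(16) -> b = 0; heap: [0-15 ALLOC][16-48 FREE]
Op 4: b = realloc(b, 20) -> b = 0; heap: [0-19 ALLOC][20-48 FREE]
Op 5: c = malloc(2) -> c = 20; heap: [0-19 ALLOC][20-21 ALLOC][22-48 FREE]
Op 6: d = malloc(9) -> d = 22; heap: [0-19 ALLOC][20-21 ALLOC][22-30 ALLOC][31-48 FREE]
Op 7: e = malloc(7) -> e = 31; heap: [0-19 ALLOC][20-21 ALLOC][22-30 ALLOC][31-37 ALLOC][38-48 FREE]
Op 8: free(c) -> (freed c); heap: [0-19 ALLOC][20-21 FREE][22-30 ALLOC][31-37 ALLOC][38-48 FREE]
Op 9: free(d) -> (freed d); heap: [0-19 ALLOC][20-30 FREE][31-37 ALLOC][38-48 FREE]
Free blocks: [11 11] total_free=22 largest=11 -> 100*(22-11)/22 = 1100/22 = 50

Answer: 50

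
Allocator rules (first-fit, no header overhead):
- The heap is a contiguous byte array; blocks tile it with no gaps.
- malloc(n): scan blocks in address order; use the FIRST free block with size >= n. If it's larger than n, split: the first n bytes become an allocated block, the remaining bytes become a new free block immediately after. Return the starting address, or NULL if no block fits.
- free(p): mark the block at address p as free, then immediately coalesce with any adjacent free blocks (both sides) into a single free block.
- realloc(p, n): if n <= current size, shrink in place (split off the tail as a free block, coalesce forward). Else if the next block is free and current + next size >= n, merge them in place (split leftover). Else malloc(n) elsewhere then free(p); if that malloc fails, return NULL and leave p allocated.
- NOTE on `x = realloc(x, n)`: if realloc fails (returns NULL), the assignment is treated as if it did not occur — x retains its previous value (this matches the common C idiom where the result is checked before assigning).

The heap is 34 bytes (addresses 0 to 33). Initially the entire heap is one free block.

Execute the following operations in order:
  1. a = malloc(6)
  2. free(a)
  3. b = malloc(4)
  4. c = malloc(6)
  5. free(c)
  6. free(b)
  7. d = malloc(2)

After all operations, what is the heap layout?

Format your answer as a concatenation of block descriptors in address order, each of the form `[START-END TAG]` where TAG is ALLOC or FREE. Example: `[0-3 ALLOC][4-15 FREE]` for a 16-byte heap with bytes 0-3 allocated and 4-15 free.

Op 1: a = malloc(6) -> a = 0; heap: [0-5 ALLOC][6-33 FREE]
Op 2: free(a) -> (freed a); heap: [0-33 FREE]
Op 3: b = malloc(4) -> b = 0; heap: [0-3 ALLOC][4-33 FREE]
Op 4: c = malloc(6) -> c = 4; heap: [0-3 ALLOC][4-9 ALLOC][10-33 FREE]
Op 5: free(c) -> (freed c); heap: [0-3 ALLOC][4-33 FREE]
Op 6: free(b) -> (freed b); heap: [0-33 FREE]
Op 7: d = malloc(2) -> d = 0; heap: [0-1 ALLOC][2-33 FREE]

Answer: [0-1 ALLOC][2-33 FREE]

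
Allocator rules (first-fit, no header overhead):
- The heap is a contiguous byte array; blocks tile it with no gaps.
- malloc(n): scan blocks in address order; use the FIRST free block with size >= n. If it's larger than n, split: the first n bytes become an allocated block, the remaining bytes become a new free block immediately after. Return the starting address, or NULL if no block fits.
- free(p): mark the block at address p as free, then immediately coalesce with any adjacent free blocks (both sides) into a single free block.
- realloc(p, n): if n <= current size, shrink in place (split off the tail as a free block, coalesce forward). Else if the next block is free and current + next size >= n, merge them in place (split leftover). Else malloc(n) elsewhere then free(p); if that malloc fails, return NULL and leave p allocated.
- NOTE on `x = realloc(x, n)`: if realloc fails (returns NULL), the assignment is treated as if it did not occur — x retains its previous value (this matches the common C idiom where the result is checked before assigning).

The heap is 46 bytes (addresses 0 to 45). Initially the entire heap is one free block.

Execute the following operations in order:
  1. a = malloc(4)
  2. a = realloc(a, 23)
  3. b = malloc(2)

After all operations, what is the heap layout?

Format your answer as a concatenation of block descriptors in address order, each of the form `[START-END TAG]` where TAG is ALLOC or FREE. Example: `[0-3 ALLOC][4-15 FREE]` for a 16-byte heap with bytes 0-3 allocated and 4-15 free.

Answer: [0-22 ALLOC][23-24 ALLOC][25-45 FREE]

Derivation:
Op 1: a = malloc(4) -> a = 0; heap: [0-3 ALLOC][4-45 FREE]
Op 2: a = realloc(a, 23) -> a = 0; heap: [0-22 ALLOC][23-45 FREE]
Op 3: b = malloc(2) -> b = 23; heap: [0-22 ALLOC][23-24 ALLOC][25-45 FREE]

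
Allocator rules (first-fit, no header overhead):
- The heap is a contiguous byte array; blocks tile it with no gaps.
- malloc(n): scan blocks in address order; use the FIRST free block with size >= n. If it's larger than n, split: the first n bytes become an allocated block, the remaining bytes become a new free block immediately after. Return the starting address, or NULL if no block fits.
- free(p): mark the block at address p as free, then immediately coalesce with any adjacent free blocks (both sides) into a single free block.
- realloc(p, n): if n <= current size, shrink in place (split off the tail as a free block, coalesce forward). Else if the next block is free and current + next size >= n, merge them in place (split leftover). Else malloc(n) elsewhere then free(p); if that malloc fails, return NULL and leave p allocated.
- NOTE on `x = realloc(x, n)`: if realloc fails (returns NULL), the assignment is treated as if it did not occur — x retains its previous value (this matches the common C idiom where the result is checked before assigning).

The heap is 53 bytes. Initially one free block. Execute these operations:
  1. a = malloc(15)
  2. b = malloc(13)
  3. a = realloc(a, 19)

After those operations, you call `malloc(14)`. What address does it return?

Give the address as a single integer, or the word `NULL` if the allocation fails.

Op 1: a = malloc(15) -> a = 0; heap: [0-14 ALLOC][15-52 FREE]
Op 2: b = malloc(13) -> b = 15; heap: [0-14 ALLOC][15-27 ALLOC][28-52 FREE]
Op 3: a = realloc(a, 19) -> a = 28; heap: [0-14 FREE][15-27 ALLOC][28-46 ALLOC][47-52 FREE]
malloc(14): first-fit scan over [0-14 FREE][15-27 ALLOC][28-46 ALLOC][47-52 FREE] -> 0

Answer: 0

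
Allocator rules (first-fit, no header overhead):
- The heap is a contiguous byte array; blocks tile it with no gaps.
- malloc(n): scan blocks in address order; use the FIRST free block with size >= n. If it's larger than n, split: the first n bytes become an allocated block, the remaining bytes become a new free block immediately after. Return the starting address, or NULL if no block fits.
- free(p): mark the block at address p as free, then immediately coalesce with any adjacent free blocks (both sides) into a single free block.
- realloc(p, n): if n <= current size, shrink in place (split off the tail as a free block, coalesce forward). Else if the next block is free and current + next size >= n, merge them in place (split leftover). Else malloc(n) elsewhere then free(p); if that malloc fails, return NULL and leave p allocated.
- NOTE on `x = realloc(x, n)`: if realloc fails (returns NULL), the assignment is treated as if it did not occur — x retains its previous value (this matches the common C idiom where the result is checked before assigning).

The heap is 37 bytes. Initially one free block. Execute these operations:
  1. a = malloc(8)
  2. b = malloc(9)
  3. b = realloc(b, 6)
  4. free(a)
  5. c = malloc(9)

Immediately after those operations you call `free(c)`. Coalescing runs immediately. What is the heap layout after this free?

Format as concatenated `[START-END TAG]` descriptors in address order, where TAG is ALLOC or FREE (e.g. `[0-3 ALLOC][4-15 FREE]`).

Op 1: a = malloc(8) -> a = 0; heap: [0-7 ALLOC][8-36 FREE]
Op 2: b = malloc(9) -> b = 8; heap: [0-7 ALLOC][8-16 ALLOC][17-36 FREE]
Op 3: b = realloc(b, 6) -> b = 8; heap: [0-7 ALLOC][8-13 ALLOC][14-36 FREE]
Op 4: free(a) -> (freed a); heap: [0-7 FREE][8-13 ALLOC][14-36 FREE]
Op 5: c = malloc(9) -> c = 14; heap: [0-7 FREE][8-13 ALLOC][14-22 ALLOC][23-36 FREE]
free(c): c = 14 -> block [14-22 ALLOC]; mark free, coalesce with adjacent free neighbors -> [0-7 FREE][8-13 ALLOC][14-36 FREE]

Answer: [0-7 FREE][8-13 ALLOC][14-36 FREE]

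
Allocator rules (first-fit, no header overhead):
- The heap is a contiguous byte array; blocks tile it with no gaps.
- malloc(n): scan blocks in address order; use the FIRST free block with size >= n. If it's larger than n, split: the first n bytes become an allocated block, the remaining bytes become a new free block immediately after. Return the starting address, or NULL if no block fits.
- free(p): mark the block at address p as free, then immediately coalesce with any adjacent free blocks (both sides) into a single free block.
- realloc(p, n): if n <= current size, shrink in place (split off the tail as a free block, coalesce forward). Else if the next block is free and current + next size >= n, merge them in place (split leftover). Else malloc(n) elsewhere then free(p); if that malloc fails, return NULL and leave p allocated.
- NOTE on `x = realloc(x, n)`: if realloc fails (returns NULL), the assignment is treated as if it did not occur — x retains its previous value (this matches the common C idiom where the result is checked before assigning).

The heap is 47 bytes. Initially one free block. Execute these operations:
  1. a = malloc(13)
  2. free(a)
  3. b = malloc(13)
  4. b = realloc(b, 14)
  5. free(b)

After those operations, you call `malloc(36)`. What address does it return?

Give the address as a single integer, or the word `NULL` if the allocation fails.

Op 1: a = malloc(13) -> a = 0; heap: [0-12 ALLOC][13-46 FREE]
Op 2: free(a) -> (freed a); heap: [0-46 FREE]
Op 3: b = malloc(13) -> b = 0; heap: [0-12 ALLOC][13-46 FREE]
Op 4: b = realloc(b, 14) -> b = 0; heap: [0-13 ALLOC][14-46 FREE]
Op 5: free(b) -> (freed b); heap: [0-46 FREE]
malloc(36): first-fit scan over [0-46 FREE] -> 0

Answer: 0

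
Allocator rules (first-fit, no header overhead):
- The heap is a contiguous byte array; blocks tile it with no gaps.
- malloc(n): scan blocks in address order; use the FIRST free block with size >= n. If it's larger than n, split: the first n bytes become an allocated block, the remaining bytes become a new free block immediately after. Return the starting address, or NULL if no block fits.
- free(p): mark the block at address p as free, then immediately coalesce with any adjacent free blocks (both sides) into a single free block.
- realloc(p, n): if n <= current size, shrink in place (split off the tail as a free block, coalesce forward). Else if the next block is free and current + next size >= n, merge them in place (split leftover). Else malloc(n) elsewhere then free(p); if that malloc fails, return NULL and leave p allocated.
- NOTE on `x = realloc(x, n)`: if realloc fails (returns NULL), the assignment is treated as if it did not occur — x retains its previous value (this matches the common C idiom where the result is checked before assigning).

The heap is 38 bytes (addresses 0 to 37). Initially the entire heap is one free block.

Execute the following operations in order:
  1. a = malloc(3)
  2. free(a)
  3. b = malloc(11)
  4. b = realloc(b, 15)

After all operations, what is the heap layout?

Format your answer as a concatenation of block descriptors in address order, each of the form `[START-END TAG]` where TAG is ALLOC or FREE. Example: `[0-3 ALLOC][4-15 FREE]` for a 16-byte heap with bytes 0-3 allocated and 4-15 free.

Op 1: a = malloc(3) -> a = 0; heap: [0-2 ALLOC][3-37 FREE]
Op 2: free(a) -> (freed a); heap: [0-37 FREE]
Op 3: b = malloc(11) -> b = 0; heap: [0-10 ALLOC][11-37 FREE]
Op 4: b = realloc(b, 15) -> b = 0; heap: [0-14 ALLOC][15-37 FREE]

Answer: [0-14 ALLOC][15-37 FREE]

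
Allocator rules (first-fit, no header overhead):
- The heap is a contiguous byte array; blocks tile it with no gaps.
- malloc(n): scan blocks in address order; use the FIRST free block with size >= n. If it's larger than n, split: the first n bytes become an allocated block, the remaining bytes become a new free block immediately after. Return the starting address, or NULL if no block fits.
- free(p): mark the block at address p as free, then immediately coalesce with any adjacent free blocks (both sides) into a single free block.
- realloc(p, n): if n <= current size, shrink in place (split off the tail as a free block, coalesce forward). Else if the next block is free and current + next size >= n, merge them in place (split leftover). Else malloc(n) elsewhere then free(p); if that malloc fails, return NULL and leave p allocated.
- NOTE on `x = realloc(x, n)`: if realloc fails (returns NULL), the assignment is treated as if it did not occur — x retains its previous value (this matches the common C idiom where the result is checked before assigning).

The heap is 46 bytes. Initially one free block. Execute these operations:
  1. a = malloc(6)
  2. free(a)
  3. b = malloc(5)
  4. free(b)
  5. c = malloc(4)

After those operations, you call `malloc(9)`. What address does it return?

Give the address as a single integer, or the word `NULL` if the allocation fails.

Answer: 4

Derivation:
Op 1: a = malloc(6) -> a = 0; heap: [0-5 ALLOC][6-45 FREE]
Op 2: free(a) -> (freed a); heap: [0-45 FREE]
Op 3: b = malloc(5) -> b = 0; heap: [0-4 ALLOC][5-45 FREE]
Op 4: free(b) -> (freed b); heap: [0-45 FREE]
Op 5: c = malloc(4) -> c = 0; heap: [0-3 ALLOC][4-45 FREE]
malloc(9): first-fit scan over [0-3 ALLOC][4-45 FREE] -> 4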